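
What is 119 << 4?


0b1110111 << 4 = 0b11101110000 = 1904

1904


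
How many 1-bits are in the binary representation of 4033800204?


0b11110000011011101110100000001100 has 15 set bits

15


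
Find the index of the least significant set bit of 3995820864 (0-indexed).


0b11101110001010110110001101000000. Lowest set bit at position 6

6


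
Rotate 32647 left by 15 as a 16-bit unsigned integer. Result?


Rotate 0b111111110000111 left by 15 (16-bit) = 0b1011111111000011 = 49091

49091


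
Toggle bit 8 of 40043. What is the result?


40043 ^ (1 << 8) = 40043 ^ 256 = 40299

40299


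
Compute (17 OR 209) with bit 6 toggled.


Step 1: 17 | 209 = 209
Step 2: 209 ^ (1 << 6) = 209 ^ 64 = 145

145


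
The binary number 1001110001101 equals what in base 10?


1001110001101 in decimal = 5005

5005


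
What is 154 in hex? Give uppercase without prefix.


154 = 9A hex

9A


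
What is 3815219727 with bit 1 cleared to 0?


3815219727 & ~(1 << 1) = 3815219725

3815219725


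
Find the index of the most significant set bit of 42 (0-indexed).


0b101010. Highest set bit at position 5

5


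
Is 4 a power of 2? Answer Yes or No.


0b100. Only one bit set => Yes

Yes


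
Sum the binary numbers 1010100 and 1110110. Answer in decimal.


1010100 + 1110110 = 11001010 = 202

202


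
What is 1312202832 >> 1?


0b1001110001101101010000001010000 >> 1 = 0b100111000110110101000000101000 = 656101416

656101416


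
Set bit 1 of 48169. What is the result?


48169 | (1 << 1) = 48169 | 2 = 48171

48171


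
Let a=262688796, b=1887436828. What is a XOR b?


262688796 ^ 1887436828 = 2133348352

2133348352


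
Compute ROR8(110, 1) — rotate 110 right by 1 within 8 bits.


Rotate 0b1101110 right by 1 (8-bit) = 0b110111 = 55

55


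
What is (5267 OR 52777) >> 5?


Step 1: 5267 | 52777 = 57019
Step 2: 57019 >> 5 = 1781

1781


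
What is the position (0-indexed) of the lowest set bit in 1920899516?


0b1110010011111101001100110111100. Lowest set bit at position 2

2


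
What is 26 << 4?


0b11010 << 4 = 0b110100000 = 416

416


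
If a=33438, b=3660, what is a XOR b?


33438 ^ 3660 = 36050

36050


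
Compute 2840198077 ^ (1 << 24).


2840198077 ^ (1 << 24) = 2840198077 ^ 16777216 = 2823420861

2823420861


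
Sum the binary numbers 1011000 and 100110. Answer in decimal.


1011000 + 100110 = 1111110 = 126

126


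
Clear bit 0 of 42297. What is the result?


42297 & ~(1 << 0) = 42296

42296


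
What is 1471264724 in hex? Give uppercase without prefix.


1471264724 = 57B1B7D4 hex

57B1B7D4


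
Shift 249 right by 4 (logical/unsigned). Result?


0b11111001 >> 4 = 0b1111 = 15

15


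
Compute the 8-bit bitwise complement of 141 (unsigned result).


~0b10001101 = 0b1110010 = 114 (8-bit unsigned)

114


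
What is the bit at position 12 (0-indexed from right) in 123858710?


0b111011000011110111100010110, position 12 = 0

0


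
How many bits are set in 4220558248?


0b11111011100100001001101110101000 has 17 set bits

17


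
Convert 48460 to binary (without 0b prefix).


48460 = 1011110101001100 in binary

1011110101001100


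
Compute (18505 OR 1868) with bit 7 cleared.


Step 1: 18505 | 1868 = 20301
Step 2: 20301 & ~(1 << 7) = 20301

20301


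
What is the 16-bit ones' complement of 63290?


63290 ^ 65535 = 2245

2245


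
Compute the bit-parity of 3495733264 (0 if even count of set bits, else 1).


0b11010000010111001010100000010000 has 11 ones => parity 1

1


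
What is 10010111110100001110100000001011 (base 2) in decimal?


10010111110100001110100000001011 in decimal = 2547050507

2547050507


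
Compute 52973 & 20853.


0b1100111011101101 & 0b101000101110101 = 0b100000001100101 = 16485

16485


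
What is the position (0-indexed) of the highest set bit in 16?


0b10000. Highest set bit at position 4

4


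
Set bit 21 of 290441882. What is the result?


290441882 | (1 << 21) = 290441882 | 2097152 = 292539034

292539034


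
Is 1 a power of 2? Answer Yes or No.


0b1. Only one bit set => Yes

Yes


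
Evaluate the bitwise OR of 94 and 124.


0b1011110 | 0b1111100 = 0b1111110 = 126

126


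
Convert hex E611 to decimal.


E611 hex = 58897 decimal

58897


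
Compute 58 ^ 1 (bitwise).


0b111010 ^ 0b1 = 0b111011 = 59

59


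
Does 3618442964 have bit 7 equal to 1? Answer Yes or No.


0b11010111101011010000111011010100, bit 7 = 1. Yes

Yes


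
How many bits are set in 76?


0b1001100 has 3 set bits

3


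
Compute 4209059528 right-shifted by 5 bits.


0b11111010111000010010011011001000 >> 5 = 0b111110101110000100100110110 = 131533110

131533110


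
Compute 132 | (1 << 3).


132 | (1 << 3) = 132 | 8 = 140

140


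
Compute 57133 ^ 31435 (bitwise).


0b1101111100101101 ^ 0b111101011001011 = 0b1010010111100110 = 42470

42470


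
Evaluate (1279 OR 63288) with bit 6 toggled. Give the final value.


Step 1: 1279 | 63288 = 63487
Step 2: 63487 ^ (1 << 6) = 63487 ^ 64 = 63423

63423


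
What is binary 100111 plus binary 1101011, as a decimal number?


100111 + 1101011 = 10010010 = 146

146


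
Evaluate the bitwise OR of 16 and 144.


0b10000 | 0b10010000 = 0b10010000 = 144

144


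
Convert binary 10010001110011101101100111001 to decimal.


10010001110011101101100111001 in decimal = 305781561

305781561


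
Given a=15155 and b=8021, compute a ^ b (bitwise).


15155 ^ 8021 = 9318

9318


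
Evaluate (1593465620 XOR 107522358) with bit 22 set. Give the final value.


Step 1: 1593465620 ^ 107522358 = 1486025250
Step 2: 1486025250 | (1 << 22) = 1486025250 | 4194304 = 1490219554

1490219554


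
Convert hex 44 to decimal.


44 hex = 68 decimal

68


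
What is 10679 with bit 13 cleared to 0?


10679 & ~(1 << 13) = 2487

2487


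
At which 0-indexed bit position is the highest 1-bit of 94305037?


0b101100111101111101100001101. Highest set bit at position 26

26


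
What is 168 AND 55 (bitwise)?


0b10101000 & 0b110111 = 0b100000 = 32

32


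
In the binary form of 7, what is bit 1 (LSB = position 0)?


0b111, position 1 = 1

1


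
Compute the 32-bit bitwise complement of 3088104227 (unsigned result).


~0b10111000000100001011101100100011 = 0b1000111111011110100010011011100 = 1206863068 (32-bit unsigned)

1206863068


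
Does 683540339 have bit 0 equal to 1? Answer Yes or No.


0b101000101111011111111101110011, bit 0 = 1. Yes

Yes


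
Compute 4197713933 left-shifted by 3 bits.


0b11111010001101000000100000001101 << 3 = 0b11111010001101000000100000001101000 = 33581711464

33581711464


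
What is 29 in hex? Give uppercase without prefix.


29 = 1D hex

1D


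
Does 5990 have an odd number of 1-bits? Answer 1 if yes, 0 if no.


0b1011101100110 has 8 ones => parity 0

0


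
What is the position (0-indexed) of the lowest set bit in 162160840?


0b1001101010100110000011001000. Lowest set bit at position 3

3


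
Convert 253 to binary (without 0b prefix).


253 = 11111101 in binary

11111101


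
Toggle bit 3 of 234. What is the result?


234 ^ (1 << 3) = 234 ^ 8 = 226

226


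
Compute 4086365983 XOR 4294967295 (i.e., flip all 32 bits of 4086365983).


4086365983 ^ 4294967295 = 208601312

208601312


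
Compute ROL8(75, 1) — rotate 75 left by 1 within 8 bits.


Rotate 0b1001011 left by 1 (8-bit) = 0b10010110 = 150

150


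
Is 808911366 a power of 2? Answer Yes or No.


0b110000001101110000001000000110. Multiple bits set => No

No


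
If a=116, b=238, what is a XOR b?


116 ^ 238 = 154

154


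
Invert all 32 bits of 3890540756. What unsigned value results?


3890540756 ^ 4294967295 = 404426539

404426539


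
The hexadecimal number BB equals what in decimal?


BB hex = 187 decimal

187


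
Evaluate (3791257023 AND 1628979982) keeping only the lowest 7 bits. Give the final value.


Step 1: 3791257023 & 1628979982 = 1628979470
Step 2: 1628979470 & 127 = 14

14


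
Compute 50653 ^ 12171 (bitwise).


0b1100010111011101 ^ 0b10111110001011 = 0b1110101001010110 = 59990

59990


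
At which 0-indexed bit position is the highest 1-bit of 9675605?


0b100100111010001101010101. Highest set bit at position 23

23


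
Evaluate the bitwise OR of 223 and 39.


0b11011111 | 0b100111 = 0b11111111 = 255

255


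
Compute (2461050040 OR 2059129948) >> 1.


Step 1: 2461050040 | 2059129948 = 4206621948
Step 2: 4206621948 >> 1 = 2103310974

2103310974


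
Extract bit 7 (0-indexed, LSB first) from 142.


0b10001110, position 7 = 1

1


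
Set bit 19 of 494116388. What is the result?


494116388 | (1 << 19) = 494116388 | 524288 = 494640676

494640676


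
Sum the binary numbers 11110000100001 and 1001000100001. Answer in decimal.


11110000100001 + 1001000100001 = 100111001000010 = 20034

20034


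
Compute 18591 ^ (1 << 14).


18591 ^ (1 << 14) = 18591 ^ 16384 = 2207

2207


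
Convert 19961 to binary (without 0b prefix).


19961 = 100110111111001 in binary

100110111111001


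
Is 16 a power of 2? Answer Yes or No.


0b10000. Only one bit set => Yes

Yes


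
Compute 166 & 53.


0b10100110 & 0b110101 = 0b100100 = 36

36


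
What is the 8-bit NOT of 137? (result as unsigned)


~0b10001001 = 0b1110110 = 118 (8-bit unsigned)

118


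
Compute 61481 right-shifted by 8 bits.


0b1111000000101001 >> 8 = 0b11110000 = 240

240


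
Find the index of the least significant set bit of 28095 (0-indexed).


0b110110110111111. Lowest set bit at position 0

0


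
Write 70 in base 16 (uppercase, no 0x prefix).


70 = 46 hex

46


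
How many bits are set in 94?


0b1011110 has 5 set bits

5


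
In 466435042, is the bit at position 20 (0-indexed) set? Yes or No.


0b11011110011010011101111100010, bit 20 = 0. No

No


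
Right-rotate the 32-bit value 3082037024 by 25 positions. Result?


Rotate 0b10110111101101000010011100100000 right by 25 (32-bit) = 0b11011010000100111001000001011011 = 3658715227

3658715227


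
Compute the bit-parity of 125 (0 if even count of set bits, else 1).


0b1111101 has 6 ones => parity 0

0


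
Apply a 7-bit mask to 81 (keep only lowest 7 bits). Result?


81 & 127 = 81

81


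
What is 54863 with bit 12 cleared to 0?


54863 & ~(1 << 12) = 50767

50767


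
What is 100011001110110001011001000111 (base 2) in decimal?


100011001110110001011001000111 in decimal = 591074887

591074887


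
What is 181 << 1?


0b10110101 << 1 = 0b101101010 = 362

362


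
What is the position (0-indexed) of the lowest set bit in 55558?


0b1101100100000110. Lowest set bit at position 1

1


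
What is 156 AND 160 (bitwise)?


0b10011100 & 0b10100000 = 0b10000000 = 128

128


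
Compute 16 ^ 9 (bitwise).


0b10000 ^ 0b1001 = 0b11001 = 25

25


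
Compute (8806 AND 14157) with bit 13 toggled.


Step 1: 8806 & 14157 = 8772
Step 2: 8772 ^ (1 << 13) = 8772 ^ 8192 = 580

580


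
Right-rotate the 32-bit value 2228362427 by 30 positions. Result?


Rotate 0b10000100110100100001110010111011 right by 30 (32-bit) = 0b10011010010000111001011101110 = 323515118

323515118


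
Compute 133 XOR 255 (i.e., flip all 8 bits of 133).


133 ^ 255 = 122

122


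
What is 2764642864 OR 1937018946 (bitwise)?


0b10100100110010010001101000110000 | 0b1110011011101001001000001000010 = 0b11110111111111011001101001110010 = 4160592498

4160592498


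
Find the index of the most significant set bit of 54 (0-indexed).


0b110110. Highest set bit at position 5

5


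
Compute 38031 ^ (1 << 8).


38031 ^ (1 << 8) = 38031 ^ 256 = 38287

38287


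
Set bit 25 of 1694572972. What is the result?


1694572972 | (1 << 25) = 1694572972 | 33554432 = 1728127404

1728127404


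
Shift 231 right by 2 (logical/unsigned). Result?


0b11100111 >> 2 = 0b111001 = 57

57


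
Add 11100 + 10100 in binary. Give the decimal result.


11100 + 10100 = 110000 = 48

48


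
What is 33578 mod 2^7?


33578 & 127 = 42

42


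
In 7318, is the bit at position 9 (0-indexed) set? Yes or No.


0b1110010010110, bit 9 = 0. No

No


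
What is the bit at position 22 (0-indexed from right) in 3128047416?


0b10111010011100100011011100111000, position 22 = 1

1


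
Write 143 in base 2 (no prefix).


143 = 10001111 in binary

10001111


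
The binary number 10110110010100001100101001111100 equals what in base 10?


10110110010100001100101001111100 in decimal = 3058748028

3058748028


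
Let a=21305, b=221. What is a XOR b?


21305 ^ 221 = 21476

21476


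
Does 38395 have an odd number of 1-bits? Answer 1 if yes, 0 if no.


0b1001010111111011 has 11 ones => parity 1

1


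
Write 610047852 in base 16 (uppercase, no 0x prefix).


610047852 = 245C976C hex

245C976C


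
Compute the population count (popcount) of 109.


0b1101101 has 5 set bits

5


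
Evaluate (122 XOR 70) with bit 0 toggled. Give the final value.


Step 1: 122 ^ 70 = 60
Step 2: 60 ^ (1 << 0) = 60 ^ 1 = 61

61


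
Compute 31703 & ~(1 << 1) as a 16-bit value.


31703 & ~(1 << 1) = 31701

31701


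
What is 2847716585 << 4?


0b10101001101111001011010011101001 << 4 = 0b101010011011110010110100111010010000 = 45563465360

45563465360


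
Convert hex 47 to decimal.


47 hex = 71 decimal

71


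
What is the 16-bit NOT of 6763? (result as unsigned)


~0b1101001101011 = 0b1110010110010100 = 58772 (16-bit unsigned)

58772


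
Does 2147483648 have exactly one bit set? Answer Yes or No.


0b10000000000000000000000000000000. Only one bit set => Yes

Yes


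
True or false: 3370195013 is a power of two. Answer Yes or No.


0b11001000111000010001100001000101. Multiple bits set => No

No


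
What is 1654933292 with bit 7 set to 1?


1654933292 | (1 << 7) = 1654933292 | 128 = 1654933420

1654933420


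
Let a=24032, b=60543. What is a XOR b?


24032 ^ 60543 = 45471

45471


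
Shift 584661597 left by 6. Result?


0b100010110110010011101001011101 << 6 = 0b100010110110010011101001011101000000 = 37418342208

37418342208


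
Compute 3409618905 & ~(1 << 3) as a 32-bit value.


3409618905 & ~(1 << 3) = 3409618897

3409618897


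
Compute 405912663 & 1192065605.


0b11000001100011011110001010111 & 0b1000111000011010111101001000101 = 0b10011100001000101 = 79941

79941


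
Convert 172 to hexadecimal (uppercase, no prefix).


172 = AC hex

AC


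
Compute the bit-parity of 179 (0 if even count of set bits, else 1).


0b10110011 has 5 ones => parity 1

1


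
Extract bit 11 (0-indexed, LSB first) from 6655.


0b1100111111111, position 11 = 1

1


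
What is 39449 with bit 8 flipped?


39449 ^ (1 << 8) = 39449 ^ 256 = 39705

39705


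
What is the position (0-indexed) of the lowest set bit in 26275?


0b110011010100011. Lowest set bit at position 0

0


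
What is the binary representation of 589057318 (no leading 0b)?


589057318 = 100011000111000100110100100110 in binary

100011000111000100110100100110


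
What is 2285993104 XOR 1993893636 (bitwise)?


0b10001000010000010111110010010000 ^ 0b1110110110110000110011100000100 = 0b11111110100110010001101110010100 = 4271446932

4271446932


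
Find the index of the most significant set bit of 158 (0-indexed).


0b10011110. Highest set bit at position 7

7


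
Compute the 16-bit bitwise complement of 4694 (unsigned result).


~0b1001001010110 = 0b1110110110101001 = 60841 (16-bit unsigned)

60841


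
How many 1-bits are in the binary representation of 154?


0b10011010 has 4 set bits

4


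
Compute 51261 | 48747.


0b1100100000111101 | 0b1011111001101011 = 0b1111111001111111 = 65151

65151


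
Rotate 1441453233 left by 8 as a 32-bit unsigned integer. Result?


Rotate 0b1010101111010101101010010110001 left by 8 (32-bit) = 0b11101010110101001011000101010101 = 3939807573

3939807573


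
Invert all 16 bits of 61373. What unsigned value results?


61373 ^ 65535 = 4162

4162


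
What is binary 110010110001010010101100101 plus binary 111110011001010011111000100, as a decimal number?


110010110001010010101100101 + 111110011001010011111000100 = 1110001001010100110100101001 = 237325609

237325609


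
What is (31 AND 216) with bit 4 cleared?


Step 1: 31 & 216 = 24
Step 2: 24 & ~(1 << 4) = 8

8


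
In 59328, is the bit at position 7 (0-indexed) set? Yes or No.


0b1110011111000000, bit 7 = 1. Yes

Yes


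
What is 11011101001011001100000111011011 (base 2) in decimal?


11011101001011001100000111011011 in decimal = 3710697947

3710697947


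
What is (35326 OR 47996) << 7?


Step 1: 35326 | 47996 = 48126
Step 2: 48126 << 7 = 6160128

6160128


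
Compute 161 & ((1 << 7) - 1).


161 & 127 = 33

33


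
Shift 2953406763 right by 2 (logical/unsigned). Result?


0b10110000000010010110100100101011 >> 2 = 0b101100000000100101101001001010 = 738351690

738351690


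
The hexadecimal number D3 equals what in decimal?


D3 hex = 211 decimal

211


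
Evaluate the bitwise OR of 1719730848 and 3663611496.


0b1100110100000010000001010100000 | 0b11011010010111100100011001101000 = 0b11111110110111110100011011101000 = 4276045544

4276045544


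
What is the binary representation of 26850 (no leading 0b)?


26850 = 110100011100010 in binary

110100011100010


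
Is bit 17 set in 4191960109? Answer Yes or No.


0b11111001110111000011110000101101, bit 17 = 0. No

No


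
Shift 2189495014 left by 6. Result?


0b10000010100000010000101011100110 << 6 = 0b10000010100000010000101011100110000000 = 140127680896

140127680896


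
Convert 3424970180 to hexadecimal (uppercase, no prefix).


3424970180 = CC24E5C4 hex

CC24E5C4


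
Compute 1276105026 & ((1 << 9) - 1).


1276105026 & 511 = 322

322


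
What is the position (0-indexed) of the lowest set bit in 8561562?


0b100000101010001110011010. Lowest set bit at position 1

1


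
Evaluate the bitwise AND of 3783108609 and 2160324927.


0b11100001011111011010100000000001 & 0b10000000110000111111000100111111 = 0b10000000010000011010000000000001 = 2151784449

2151784449


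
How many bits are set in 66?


0b1000010 has 2 set bits

2


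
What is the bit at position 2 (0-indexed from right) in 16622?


0b100000011101110, position 2 = 1

1


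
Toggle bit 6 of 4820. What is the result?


4820 ^ (1 << 6) = 4820 ^ 64 = 4756

4756


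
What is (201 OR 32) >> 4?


Step 1: 201 | 32 = 233
Step 2: 233 >> 4 = 14

14


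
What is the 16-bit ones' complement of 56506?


56506 ^ 65535 = 9029

9029


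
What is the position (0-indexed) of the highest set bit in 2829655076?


0b10101000101010010001110000100100. Highest set bit at position 31

31


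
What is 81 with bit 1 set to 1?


81 | (1 << 1) = 81 | 2 = 83

83


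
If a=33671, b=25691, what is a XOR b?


33671 ^ 25691 = 59356

59356


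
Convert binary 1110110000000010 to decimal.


1110110000000010 in decimal = 60418

60418


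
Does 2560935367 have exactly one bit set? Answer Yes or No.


0b10011000101001001100010111000111. Multiple bits set => No

No


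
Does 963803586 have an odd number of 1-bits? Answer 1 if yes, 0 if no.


0b111001011100100111100111000010 has 16 ones => parity 0

0


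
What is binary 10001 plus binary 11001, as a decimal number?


10001 + 11001 = 101010 = 42

42


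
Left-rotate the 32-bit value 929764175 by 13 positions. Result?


Rotate 0b110111011010110001001101001111 left by 13 (32-bit) = 0b1100010011010011110011011101101 = 1651107565

1651107565


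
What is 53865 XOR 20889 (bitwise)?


0b1101001001101001 ^ 0b101000110011001 = 0b1000001111110000 = 33776

33776


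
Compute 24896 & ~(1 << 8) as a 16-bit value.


24896 & ~(1 << 8) = 24640

24640


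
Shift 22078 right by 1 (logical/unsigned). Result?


0b101011000111110 >> 1 = 0b10101100011111 = 11039

11039


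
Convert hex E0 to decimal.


E0 hex = 224 decimal

224


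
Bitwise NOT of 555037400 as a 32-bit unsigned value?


~0b100001000101010011001011011000 = 0b11011110111010101100110100100111 = 3739929895 (32-bit unsigned)

3739929895


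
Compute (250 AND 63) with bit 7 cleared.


Step 1: 250 & 63 = 58
Step 2: 58 & ~(1 << 7) = 58

58


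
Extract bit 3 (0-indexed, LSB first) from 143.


0b10001111, position 3 = 1

1


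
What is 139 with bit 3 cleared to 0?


139 & ~(1 << 3) = 131

131


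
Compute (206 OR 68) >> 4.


Step 1: 206 | 68 = 206
Step 2: 206 >> 4 = 12

12


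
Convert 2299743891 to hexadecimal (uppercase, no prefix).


2299743891 = 89134E93 hex

89134E93


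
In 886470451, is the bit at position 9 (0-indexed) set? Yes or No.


0b110100110101100111011100110011, bit 9 = 1. Yes

Yes


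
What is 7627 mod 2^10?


7627 & 1023 = 459

459


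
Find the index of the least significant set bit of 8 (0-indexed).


0b1000. Lowest set bit at position 3

3


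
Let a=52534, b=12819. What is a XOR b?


52534 ^ 12819 = 65317

65317


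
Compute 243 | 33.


0b11110011 | 0b100001 = 0b11110011 = 243

243


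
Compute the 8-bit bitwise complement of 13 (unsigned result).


~0b1101 = 0b11110010 = 242 (8-bit unsigned)

242


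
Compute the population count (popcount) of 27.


0b11011 has 4 set bits

4


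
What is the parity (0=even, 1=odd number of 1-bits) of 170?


0b10101010 has 4 ones => parity 0

0


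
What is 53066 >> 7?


0b1100111101001010 >> 7 = 0b110011110 = 414

414


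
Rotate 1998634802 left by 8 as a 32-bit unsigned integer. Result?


Rotate 0b1110111001000001011111100110010 left by 8 (32-bit) = 0b100000101111110011001001110111 = 549401207

549401207


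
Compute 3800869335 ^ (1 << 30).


3800869335 ^ (1 << 30) = 3800869335 ^ 1073741824 = 2727127511

2727127511


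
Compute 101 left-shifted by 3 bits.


0b1100101 << 3 = 0b1100101000 = 808

808


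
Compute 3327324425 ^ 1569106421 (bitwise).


0b11000110010100101111000100001001 ^ 0b1011101100001101010100111110101 = 0b10011011110101000101100011111100 = 2614384892

2614384892


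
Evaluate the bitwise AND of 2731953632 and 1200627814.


0b10100010110101100100110111100000 & 0b1000111100100000010000001100110 = 0b10100100000000000001100000 = 42991712

42991712


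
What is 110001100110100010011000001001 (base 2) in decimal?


110001100110100010011000001001 in decimal = 832185865

832185865


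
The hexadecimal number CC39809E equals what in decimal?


CC39809E hex = 3426320542 decimal

3426320542


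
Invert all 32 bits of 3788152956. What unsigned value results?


3788152956 ^ 4294967295 = 506814339

506814339


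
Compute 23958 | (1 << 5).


23958 | (1 << 5) = 23958 | 32 = 23990

23990


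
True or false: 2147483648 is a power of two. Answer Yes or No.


0b10000000000000000000000000000000. Only one bit set => Yes

Yes


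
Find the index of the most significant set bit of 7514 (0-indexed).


0b1110101011010. Highest set bit at position 12

12


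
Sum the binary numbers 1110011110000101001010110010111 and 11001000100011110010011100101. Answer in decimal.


1110011110000101001010110010111 + 11001000100011110010011100101 = 10001100110101000111101001111100 = 2362735228

2362735228


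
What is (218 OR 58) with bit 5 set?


Step 1: 218 | 58 = 250
Step 2: 250 | (1 << 5) = 250 | 32 = 250

250


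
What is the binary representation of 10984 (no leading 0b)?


10984 = 10101011101000 in binary

10101011101000


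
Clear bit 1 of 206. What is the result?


206 & ~(1 << 1) = 204

204


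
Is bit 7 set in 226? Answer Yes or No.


0b11100010, bit 7 = 1. Yes

Yes


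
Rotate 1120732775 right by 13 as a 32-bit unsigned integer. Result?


Rotate 0b1000010110011010000011001100111 right by 13 (32-bit) = 0b110011001110100001011001101000 = 859444840

859444840


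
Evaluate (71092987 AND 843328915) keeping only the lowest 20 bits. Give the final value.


Step 1: 71092987 & 843328915 = 264339
Step 2: 264339 & 1048575 = 264339

264339


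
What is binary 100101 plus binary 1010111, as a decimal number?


100101 + 1010111 = 1111100 = 124

124


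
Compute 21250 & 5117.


0b101001100000010 & 0b1001111111101 = 0b1001100000000 = 4864

4864


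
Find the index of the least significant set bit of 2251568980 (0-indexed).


0b10000110001101000011011101010100. Lowest set bit at position 2

2


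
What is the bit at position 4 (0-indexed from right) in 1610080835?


0b1011111111101111110001001000011, position 4 = 0

0


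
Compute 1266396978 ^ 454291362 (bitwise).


0b1001011011110111010111100110010 ^ 0b11011000100111110111110100010 = 0b1010000011010000100000010010000 = 1349009552

1349009552


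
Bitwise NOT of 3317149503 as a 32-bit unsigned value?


~0b11000101101101111010111100111111 = 0b111010010010000101000011000000 = 977817792 (32-bit unsigned)

977817792


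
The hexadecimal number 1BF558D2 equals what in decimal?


1BF558D2 hex = 469063890 decimal

469063890


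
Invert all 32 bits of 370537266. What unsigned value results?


370537266 ^ 4294967295 = 3924430029

3924430029


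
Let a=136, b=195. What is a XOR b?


136 ^ 195 = 75

75


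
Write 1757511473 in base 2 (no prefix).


1757511473 = 1101000110000010111111100110001 in binary

1101000110000010111111100110001


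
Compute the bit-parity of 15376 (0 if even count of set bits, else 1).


0b11110000010000 has 5 ones => parity 1

1


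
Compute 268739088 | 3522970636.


0b10000000001001010001000010000 | 0b11010001111111000100010000001100 = 0b11010001111111001110011000011100 = 3523012124

3523012124


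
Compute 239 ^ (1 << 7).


239 ^ (1 << 7) = 239 ^ 128 = 111

111


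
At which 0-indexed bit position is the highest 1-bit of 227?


0b11100011. Highest set bit at position 7

7


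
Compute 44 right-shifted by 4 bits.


0b101100 >> 4 = 0b10 = 2

2


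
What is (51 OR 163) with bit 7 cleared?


Step 1: 51 | 163 = 179
Step 2: 179 & ~(1 << 7) = 51

51


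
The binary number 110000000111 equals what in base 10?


110000000111 in decimal = 3079

3079


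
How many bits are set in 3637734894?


0b11011000110100110110110111101110 has 20 set bits

20


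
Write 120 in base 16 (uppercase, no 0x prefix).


120 = 78 hex

78


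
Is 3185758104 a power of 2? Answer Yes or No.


0b10111101111000101100111110011000. Multiple bits set => No

No


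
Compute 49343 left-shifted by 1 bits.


0b1100000010111111 << 1 = 0b11000000101111110 = 98686

98686


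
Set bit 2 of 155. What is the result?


155 | (1 << 2) = 155 | 4 = 159

159


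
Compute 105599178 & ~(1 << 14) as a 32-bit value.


105599178 & ~(1 << 14) = 105582794

105582794


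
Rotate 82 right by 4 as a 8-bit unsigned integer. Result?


Rotate 0b1010010 right by 4 (8-bit) = 0b100101 = 37

37


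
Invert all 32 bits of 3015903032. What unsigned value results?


3015903032 ^ 4294967295 = 1279064263

1279064263


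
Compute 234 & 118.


0b11101010 & 0b1110110 = 0b1100010 = 98

98


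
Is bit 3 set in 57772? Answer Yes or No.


0b1110000110101100, bit 3 = 1. Yes

Yes


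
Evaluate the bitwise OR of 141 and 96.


0b10001101 | 0b1100000 = 0b11101101 = 237

237


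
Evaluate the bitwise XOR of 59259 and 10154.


0b1110011101111011 ^ 0b10011110101010 = 0b1100000011010001 = 49361

49361


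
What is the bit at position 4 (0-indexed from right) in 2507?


0b100111001011, position 4 = 0

0


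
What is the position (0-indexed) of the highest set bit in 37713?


0b1001001101010001. Highest set bit at position 15

15


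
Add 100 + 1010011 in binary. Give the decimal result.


100 + 1010011 = 1010111 = 87

87


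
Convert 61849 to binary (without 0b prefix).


61849 = 1111000110011001 in binary

1111000110011001


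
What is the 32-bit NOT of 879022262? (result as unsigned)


~0b110100011001001101000010110110 = 0b11001011100110110010111101001001 = 3415945033 (32-bit unsigned)

3415945033


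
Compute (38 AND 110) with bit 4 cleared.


Step 1: 38 & 110 = 38
Step 2: 38 & ~(1 << 4) = 38

38


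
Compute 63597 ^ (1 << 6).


63597 ^ (1 << 6) = 63597 ^ 64 = 63533

63533


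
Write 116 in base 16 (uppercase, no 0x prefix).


116 = 74 hex

74


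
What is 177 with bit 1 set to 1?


177 | (1 << 1) = 177 | 2 = 179

179


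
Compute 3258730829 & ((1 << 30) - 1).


3258730829 & 1073741823 = 37505357

37505357


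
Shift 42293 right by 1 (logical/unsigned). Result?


0b1010010100110101 >> 1 = 0b101001010011010 = 21146

21146


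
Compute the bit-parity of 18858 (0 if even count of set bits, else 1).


0b100100110101010 has 7 ones => parity 1

1


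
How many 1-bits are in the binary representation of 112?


0b1110000 has 3 set bits

3


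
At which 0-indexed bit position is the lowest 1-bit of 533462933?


0b11111110010111111111110010101. Lowest set bit at position 0

0


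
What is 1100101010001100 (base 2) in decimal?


1100101010001100 in decimal = 51852

51852


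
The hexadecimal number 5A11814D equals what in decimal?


5A11814D hex = 1511096653 decimal

1511096653


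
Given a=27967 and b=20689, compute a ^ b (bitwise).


27967 ^ 20689 = 15854

15854


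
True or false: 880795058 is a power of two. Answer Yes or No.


0b110100011111111101110110110010. Multiple bits set => No

No


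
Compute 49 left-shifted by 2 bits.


0b110001 << 2 = 0b11000100 = 196

196


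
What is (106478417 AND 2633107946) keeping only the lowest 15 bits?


Step 1: 106478417 & 2633107946 = 72354112
Step 2: 72354112 & 32767 = 2368

2368


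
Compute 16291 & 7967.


0b11111110100011 & 0b1111100011111 = 0b1111100000011 = 7939

7939


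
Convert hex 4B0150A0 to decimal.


4B0150A0 hex = 1258377376 decimal

1258377376


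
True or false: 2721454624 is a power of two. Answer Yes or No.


0b10100010001101100001101000100000. Multiple bits set => No

No


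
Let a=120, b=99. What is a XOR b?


120 ^ 99 = 27

27


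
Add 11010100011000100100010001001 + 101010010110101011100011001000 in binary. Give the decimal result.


11010100011000100100010001001 + 101010010110101011100011001000 = 1000100111001110000000101010001 = 1155989841

1155989841


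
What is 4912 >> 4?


0b1001100110000 >> 4 = 0b100110011 = 307

307


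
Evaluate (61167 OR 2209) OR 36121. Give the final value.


Step 1: 61167 | 2209 = 61167
Step 2: 61167 | 36121 = 61439

61439


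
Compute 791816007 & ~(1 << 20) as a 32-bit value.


791816007 & ~(1 << 20) = 790767431

790767431


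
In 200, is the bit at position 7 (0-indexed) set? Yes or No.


0b11001000, bit 7 = 1. Yes

Yes


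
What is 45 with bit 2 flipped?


45 ^ (1 << 2) = 45 ^ 4 = 41

41


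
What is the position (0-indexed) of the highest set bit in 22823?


0b101100100100111. Highest set bit at position 14

14


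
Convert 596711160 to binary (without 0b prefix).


596711160 = 100011100100010001011011111000 in binary

100011100100010001011011111000


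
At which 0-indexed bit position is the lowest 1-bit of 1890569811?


0b1110000101011111100111001010011. Lowest set bit at position 0

0


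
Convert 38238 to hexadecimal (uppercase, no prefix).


38238 = 955E hex

955E


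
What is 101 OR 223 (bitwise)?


0b1100101 | 0b11011111 = 0b11111111 = 255

255


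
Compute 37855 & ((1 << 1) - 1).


37855 & 1 = 1

1


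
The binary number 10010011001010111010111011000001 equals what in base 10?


10010011001010111010111011000001 in decimal = 2469113537

2469113537


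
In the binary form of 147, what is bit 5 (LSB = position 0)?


0b10010011, position 5 = 0

0


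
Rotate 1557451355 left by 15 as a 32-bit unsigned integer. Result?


Rotate 0b1011100110101001101001001011011 left by 15 (32-bit) = 0b1101001001011011010111001101010 = 1764601450

1764601450


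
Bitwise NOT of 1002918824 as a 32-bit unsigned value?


~0b111011110001110101001110101000 = 0b11000100001110001010110001010111 = 3292048471 (32-bit unsigned)

3292048471


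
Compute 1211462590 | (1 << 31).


1211462590 | (1 << 31) = 1211462590 | 2147483648 = 3358946238

3358946238


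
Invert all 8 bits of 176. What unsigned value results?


176 ^ 255 = 79

79


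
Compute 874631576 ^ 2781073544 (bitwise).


0b110100001000011101000110011000 ^ 0b10100101110000111101000010001000 = 0b10010001111000100000000100010000 = 2447507728

2447507728


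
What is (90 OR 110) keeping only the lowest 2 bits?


Step 1: 90 | 110 = 126
Step 2: 126 & 3 = 2

2


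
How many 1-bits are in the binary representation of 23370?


0b101101101001010 has 8 set bits

8


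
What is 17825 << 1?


0b100010110100001 << 1 = 0b1000101101000010 = 35650

35650


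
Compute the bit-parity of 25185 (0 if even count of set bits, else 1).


0b110001001100001 has 6 ones => parity 0

0


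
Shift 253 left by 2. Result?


0b11111101 << 2 = 0b1111110100 = 1012

1012


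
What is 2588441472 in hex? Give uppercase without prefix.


2588441472 = 9A487B80 hex

9A487B80


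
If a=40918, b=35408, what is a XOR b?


40918 ^ 35408 = 5510

5510


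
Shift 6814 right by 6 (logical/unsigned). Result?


0b1101010011110 >> 6 = 0b1101010 = 106

106


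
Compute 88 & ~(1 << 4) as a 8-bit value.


88 & ~(1 << 4) = 72

72


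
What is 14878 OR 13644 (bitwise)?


0b11101000011110 | 0b11010101001100 = 0b11111101011110 = 16222

16222


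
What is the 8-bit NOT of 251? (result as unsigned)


~0b11111011 = 0b100 = 4 (8-bit unsigned)

4


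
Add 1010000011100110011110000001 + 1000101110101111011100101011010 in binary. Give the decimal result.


1010000011100110011110000001 + 1000101110101111011100101011010 = 1001111111001100010000011011011 = 1340481755

1340481755


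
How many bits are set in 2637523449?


0b10011101001101010110100111111001 has 19 set bits

19


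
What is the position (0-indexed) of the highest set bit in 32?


0b100000. Highest set bit at position 5

5


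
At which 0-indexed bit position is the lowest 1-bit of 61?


0b111101. Lowest set bit at position 0

0


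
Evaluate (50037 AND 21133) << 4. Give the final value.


Step 1: 50037 & 21133 = 16901
Step 2: 16901 << 4 = 270416

270416


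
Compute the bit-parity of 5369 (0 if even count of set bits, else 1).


0b1010011111001 has 8 ones => parity 0

0


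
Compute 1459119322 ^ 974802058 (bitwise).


0b1010110111110000110010011011010 ^ 0b111010000110100100110010001010 = 0b1101100111000100010100001010000 = 1826760784

1826760784


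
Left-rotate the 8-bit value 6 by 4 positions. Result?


Rotate 0b110 left by 4 (8-bit) = 0b1100000 = 96

96


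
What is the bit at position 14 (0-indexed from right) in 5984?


0b1011101100000, position 14 = 0

0


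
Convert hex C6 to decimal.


C6 hex = 198 decimal

198


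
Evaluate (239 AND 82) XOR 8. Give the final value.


Step 1: 239 & 82 = 66
Step 2: 66 ^ 8 = 74

74


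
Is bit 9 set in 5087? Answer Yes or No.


0b1001111011111, bit 9 = 1. Yes

Yes


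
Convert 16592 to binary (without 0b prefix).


16592 = 100000011010000 in binary

100000011010000


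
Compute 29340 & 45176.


0b111001010011100 & 0b1011000001111000 = 0b11000000011000 = 12312

12312


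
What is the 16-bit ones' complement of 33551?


33551 ^ 65535 = 31984

31984


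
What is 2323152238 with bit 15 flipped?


2323152238 ^ (1 << 15) = 2323152238 ^ 32768 = 2323185006

2323185006


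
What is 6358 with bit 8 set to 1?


6358 | (1 << 8) = 6358 | 256 = 6614

6614


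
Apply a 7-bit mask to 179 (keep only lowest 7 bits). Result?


179 & 127 = 51

51


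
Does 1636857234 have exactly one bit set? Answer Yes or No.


0b1100001100100000111010110010010. Multiple bits set => No

No


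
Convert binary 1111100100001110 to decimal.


1111100100001110 in decimal = 63758

63758


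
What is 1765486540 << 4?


0b1101001001110110010111111001100 << 4 = 0b11010010011101100101111110011000000 = 28247784640

28247784640


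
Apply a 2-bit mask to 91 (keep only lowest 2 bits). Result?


91 & 3 = 3

3


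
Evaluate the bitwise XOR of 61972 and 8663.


0b1111001000010100 ^ 0b10000111010111 = 0b1101001111000011 = 54211

54211


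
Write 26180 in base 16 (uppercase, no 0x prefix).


26180 = 6644 hex

6644


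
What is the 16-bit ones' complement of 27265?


27265 ^ 65535 = 38270

38270


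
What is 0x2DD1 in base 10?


2DD1 hex = 11729 decimal

11729


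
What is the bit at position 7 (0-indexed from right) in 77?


0b1001101, position 7 = 0

0


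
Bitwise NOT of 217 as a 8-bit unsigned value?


~0b11011001 = 0b100110 = 38 (8-bit unsigned)

38


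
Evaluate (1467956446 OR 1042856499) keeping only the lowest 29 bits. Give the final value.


Step 1: 1467956446 | 1042856499 = 2139078399
Step 2: 2139078399 & 536870911 = 528465663

528465663


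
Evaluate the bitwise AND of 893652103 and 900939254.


0b110101010001000000110010000111 & 0b110101101100110011110111110110 = 0b110101000000000000110010000110 = 889195654

889195654


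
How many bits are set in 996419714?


0b111011011001000010100010000010 has 12 set bits

12


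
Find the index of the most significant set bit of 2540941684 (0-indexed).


0b10010111011100111011000101110100. Highest set bit at position 31

31


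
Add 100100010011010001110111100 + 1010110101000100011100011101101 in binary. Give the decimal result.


100100010011010001110111100 + 1010110101000100011100011101101 = 1011011001010111101110010101001 = 1529601193

1529601193


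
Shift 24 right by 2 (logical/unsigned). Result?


0b11000 >> 2 = 0b110 = 6

6


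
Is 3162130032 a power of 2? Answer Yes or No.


0b10111100011110100100011001110000. Multiple bits set => No

No


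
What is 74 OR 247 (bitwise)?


0b1001010 | 0b11110111 = 0b11111111 = 255

255


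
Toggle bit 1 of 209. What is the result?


209 ^ (1 << 1) = 209 ^ 2 = 211

211


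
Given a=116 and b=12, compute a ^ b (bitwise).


116 ^ 12 = 120

120


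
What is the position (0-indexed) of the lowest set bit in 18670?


0b100100011101110. Lowest set bit at position 1

1


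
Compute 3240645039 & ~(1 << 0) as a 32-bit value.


3240645039 & ~(1 << 0) = 3240645038

3240645038


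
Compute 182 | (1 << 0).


182 | (1 << 0) = 182 | 1 = 183

183
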